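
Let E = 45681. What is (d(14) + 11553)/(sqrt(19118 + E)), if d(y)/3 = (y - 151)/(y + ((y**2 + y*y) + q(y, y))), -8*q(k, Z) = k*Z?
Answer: 8814117*sqrt(64799)/49441637 ≈ 45.381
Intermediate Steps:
q(k, Z) = -Z*k/8 (q(k, Z) = -k*Z/8 = -Z*k/8)
d(y) = 3*(-151 + y)/(y + 15*y**2/8) (d(y) = 3*((y - 151)/(y + ((y**2 + y*y) - y*y/8))) = 3*((-151 + y)/(y + ((y**2 + y**2) - y**2/8))) = 3*((-151 + y)/(y + (2*y**2 - y**2/8))) = 3*((-151 + y)/(y + 15*y**2/8)) = 3*(-151 + y)/(y + 15*y**2/8))
(d(14) + 11553)/(sqrt(19118 + E)) = (24*(-151 + 14)/(14*(8 + 15*14)) + 11553)/(sqrt(19118 + 45681)) = (24*(1/14)*(-137)/(8 + 210) + 11553)/(sqrt(64799)) = (24*(1/14)*(-137)/218 + 11553)*(sqrt(64799)/64799) = (24*(1/14)*(1/218)*(-137) + 11553)*(sqrt(64799)/64799) = (-822/763 + 11553)*(sqrt(64799)/64799) = 8814117*(sqrt(64799)/64799)/763 = 8814117*sqrt(64799)/49441637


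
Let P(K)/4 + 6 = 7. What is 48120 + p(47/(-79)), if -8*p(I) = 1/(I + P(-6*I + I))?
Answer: 103554161/2152 ≈ 48120.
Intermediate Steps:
P(K) = 4 (P(K) = -24 + 4*7 = -24 + 28 = 4)
p(I) = -1/(8*(4 + I)) (p(I) = -1/(8*(I + 4)) = -1/(8*(4 + I)))
48120 + p(47/(-79)) = 48120 - 1/(32 + 8*(47/(-79))) = 48120 - 1/(32 + 8*(47*(-1/79))) = 48120 - 1/(32 + 8*(-47/79)) = 48120 - 1/(32 - 376/79) = 48120 - 1/2152/79 = 48120 - 1*79/2152 = 48120 - 79/2152 = 103554161/2152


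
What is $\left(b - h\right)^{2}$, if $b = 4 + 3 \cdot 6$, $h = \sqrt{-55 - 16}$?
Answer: $\left(22 - i \sqrt{71}\right)^{2} \approx 413.0 - 370.75 i$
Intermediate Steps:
$h = i \sqrt{71}$ ($h = \sqrt{-71} = i \sqrt{71} \approx 8.4261 i$)
$b = 22$ ($b = 4 + 18 = 22$)
$\left(b - h\right)^{2} = \left(22 - i \sqrt{71}\right)^{2}$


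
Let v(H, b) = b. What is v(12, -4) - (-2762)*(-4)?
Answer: -11052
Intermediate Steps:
v(12, -4) - (-2762)*(-4) = -4 - (-2762)*(-4) = -4 - 1*11048 = -4 - 11048 = -11052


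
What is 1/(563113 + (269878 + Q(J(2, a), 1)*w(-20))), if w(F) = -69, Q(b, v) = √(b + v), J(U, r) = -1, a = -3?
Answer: 1/832991 ≈ 1.2005e-6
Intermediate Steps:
1/(563113 + (269878 + Q(J(2, a), 1)*w(-20))) = 1/(563113 + (269878 + √(-1 + 1)*(-69))) = 1/(563113 + (269878 + √0*(-69))) = 1/(563113 + (269878 + 0*(-69))) = 1/(563113 + (269878 + 0)) = 1/(563113 + 269878) = 1/832991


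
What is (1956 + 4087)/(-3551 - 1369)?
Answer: -6043/4920 ≈ -1.2283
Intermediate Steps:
(1956 + 4087)/(-3551 - 1369) = 6043/(-4920) = 6043*(-1/4920) = -6043/4920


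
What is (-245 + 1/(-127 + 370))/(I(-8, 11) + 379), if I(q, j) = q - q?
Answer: -59534/92097 ≈ -0.64643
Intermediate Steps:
I(q, j) = 0
(-245 + 1/(-127 + 370))/(I(-8, 11) + 379) = (-245 + 1/(-127 + 370))/(0 + 379) = (-245 + 1/243)/379 = (-245 + 1/243)*(1/379) = -59534/243*1/379 = -59534/92097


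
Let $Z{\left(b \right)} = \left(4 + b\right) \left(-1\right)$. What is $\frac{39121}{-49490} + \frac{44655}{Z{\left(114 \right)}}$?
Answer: $- \frac{553648057}{1459955} \approx -379.22$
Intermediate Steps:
$Z{\left(b \right)} = -4 - b$
$\frac{39121}{-49490} + \frac{44655}{Z{\left(114 \right)}} = \frac{39121}{-49490} + \frac{44655}{-4 - 114} = 39121 \left(- \frac{1}{49490}\right) + \frac{44655}{-4 - 114} = - \frac{39121}{49490} + \frac{44655}{-118} = - \frac{39121}{49490} + 44655 \left(- \frac{1}{118}\right) = - \frac{39121}{49490} - \frac{44655}{118} = - \frac{553648057}{1459955}$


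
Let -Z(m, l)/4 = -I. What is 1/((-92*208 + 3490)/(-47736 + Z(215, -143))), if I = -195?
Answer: 24258/7823 ≈ 3.1009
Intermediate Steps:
Z(m, l) = -780 (Z(m, l) = -(-4)*(-195) = -4*195 = -780)
1/((-92*208 + 3490)/(-47736 + Z(215, -143))) = 1/((-92*208 + 3490)/(-47736 - 780)) = 1/((-19136 + 3490)/(-48516)) = 1/(-15646*(-1/48516)) = 1/(7823/24258) = 24258/7823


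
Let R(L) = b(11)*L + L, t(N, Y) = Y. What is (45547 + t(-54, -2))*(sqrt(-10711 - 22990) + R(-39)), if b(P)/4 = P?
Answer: -79931475 + 45545*I*sqrt(33701) ≈ -7.9932e+7 + 8.3611e+6*I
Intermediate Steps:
b(P) = 4*P
R(L) = 45*L (R(L) = (4*11)*L + L = 44*L + L = 45*L)
(45547 + t(-54, -2))*(sqrt(-10711 - 22990) + R(-39)) = (45547 - 2)*(sqrt(-10711 - 22990) + 45*(-39)) = 45545*(sqrt(-33701) - 1755) = 45545*(I*sqrt(33701) - 1755) = 45545*(-1755 + I*sqrt(33701)) = -79931475 + 45545*I*sqrt(33701)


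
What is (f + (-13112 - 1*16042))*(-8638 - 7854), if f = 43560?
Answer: -237583752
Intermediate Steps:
(f + (-13112 - 1*16042))*(-8638 - 7854) = (43560 + (-13112 - 1*16042))*(-8638 - 7854) = (43560 + (-13112 - 16042))*(-16492) = (43560 - 29154)*(-16492) = 14406*(-16492) = -237583752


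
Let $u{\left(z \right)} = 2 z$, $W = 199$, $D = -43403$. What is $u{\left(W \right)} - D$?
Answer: $43801$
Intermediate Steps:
$u{\left(W \right)} - D = 2 \cdot 199 - -43403 = 398 + 43403 = 43801$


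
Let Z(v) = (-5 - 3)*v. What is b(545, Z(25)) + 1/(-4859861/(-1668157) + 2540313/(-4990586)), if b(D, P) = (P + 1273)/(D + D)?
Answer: 6110282657530349/4363469111478290 ≈ 1.4003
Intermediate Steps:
Z(v) = -8*v
b(D, P) = (1273 + P)/(2*D) (b(D, P) = (1273 + P)/((2*D)) = (1273 + P)*(1/(2*D)) = (1273 + P)/(2*D))
b(545, Z(25)) + 1/(-4859861/(-1668157) + 2540313/(-4990586)) = (½)*(1273 - 8*25)/545 + 1/(-4859861/(-1668157) + 2540313/(-4990586)) = (½)*(1/545)*(1273 - 200) + 1/(-4859861*(-1/1668157) + 2540313*(-1/4990586)) = (½)*(1/545)*1073 + 1/(4859861/1668157 - 2540313/4990586) = 1073/1090 + 1/(20015913355405/8325080970002) = 1073/1090 + 8325080970002/20015913355405 = 6110282657530349/4363469111478290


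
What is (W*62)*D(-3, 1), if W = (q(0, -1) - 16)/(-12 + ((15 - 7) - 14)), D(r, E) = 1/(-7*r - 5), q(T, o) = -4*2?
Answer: 31/6 ≈ 5.1667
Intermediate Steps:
q(T, o) = -8
D(r, E) = 1/(-5 - 7*r)
W = 4/3 (W = (-8 - 16)/(-12 + ((15 - 7) - 14)) = -24/(-12 + (8 - 14)) = -24/(-12 - 6) = -24/(-18) = -24*(-1/18) = 4/3 ≈ 1.3333)
(W*62)*D(-3, 1) = ((4/3)*62)*(-1/(5 + 7*(-3))) = 248*(-1/(5 - 21))/3 = 248*(-1/(-16))/3 = 248*(-1*(-1/16))/3 = (248/3)*(1/16) = 31/6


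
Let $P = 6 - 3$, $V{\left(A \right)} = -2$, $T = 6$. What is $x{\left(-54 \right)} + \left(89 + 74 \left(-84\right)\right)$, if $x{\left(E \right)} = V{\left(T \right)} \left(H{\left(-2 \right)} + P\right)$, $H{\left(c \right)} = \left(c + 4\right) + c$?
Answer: $-6133$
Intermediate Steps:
$H{\left(c \right)} = 4 + 2 c$ ($H{\left(c \right)} = \left(4 + c\right) + c = 4 + 2 c$)
$P = 3$
$x{\left(E \right)} = -6$ ($x{\left(E \right)} = - 2 \left(\left(4 + 2 \left(-2\right)\right) + 3\right) = - 2 \left(\left(4 - 4\right) + 3\right) = - 2 \left(0 + 3\right) = \left(-2\right) 3 = -6$)
$x{\left(-54 \right)} + \left(89 + 74 \left(-84\right)\right) = -6 + \left(89 + 74 \left(-84\right)\right) = -6 + \left(89 - 6216\right) = -6 - 6127 = -6133$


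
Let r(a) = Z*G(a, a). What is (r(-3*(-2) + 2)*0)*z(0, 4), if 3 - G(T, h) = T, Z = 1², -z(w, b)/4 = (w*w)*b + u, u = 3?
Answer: 0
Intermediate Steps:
z(w, b) = -12 - 4*b*w² (z(w, b) = -4*((w*w)*b + 3) = -4*(w²*b + 3) = -4*(b*w² + 3) = -4*(3 + b*w²) = -12 - 4*b*w²)
Z = 1
G(T, h) = 3 - T
r(a) = 3 - a (r(a) = 1*(3 - a) = 3 - a)
(r(-3*(-2) + 2)*0)*z(0, 4) = ((3 - (-3*(-2) + 2))*0)*(-12 - 4*4*0²) = ((3 - (6 + 2))*0)*(-12 - 4*4*0) = ((3 - 1*8)*0)*(-12 + 0) = ((3 - 8)*0)*(-12) = -5*0*(-12) = 0*(-12) = 0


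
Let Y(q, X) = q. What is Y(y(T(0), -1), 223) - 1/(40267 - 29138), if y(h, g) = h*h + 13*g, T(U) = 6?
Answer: 255966/11129 ≈ 23.000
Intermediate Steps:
y(h, g) = h² + 13*g
Y(y(T(0), -1), 223) - 1/(40267 - 29138) = (6² + 13*(-1)) - 1/(40267 - 29138) = (36 - 13) - 1/11129 = 23 - 1*1/11129 = 23 - 1/11129 = 255966/11129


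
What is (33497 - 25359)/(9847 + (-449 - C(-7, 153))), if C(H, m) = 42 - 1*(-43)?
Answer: 8138/9313 ≈ 0.87383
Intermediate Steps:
C(H, m) = 85 (C(H, m) = 42 + 43 = 85)
(33497 - 25359)/(9847 + (-449 - C(-7, 153))) = (33497 - 25359)/(9847 + (-449 - 1*85)) = 8138/(9847 + (-449 - 85)) = 8138/(9847 - 534) = 8138/9313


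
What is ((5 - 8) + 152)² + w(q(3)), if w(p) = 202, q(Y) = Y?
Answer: 22403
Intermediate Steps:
((5 - 8) + 152)² + w(q(3)) = ((5 - 8) + 152)² + 202 = (-3 + 152)² + 202 = 149² + 202 = 22201 + 202 = 22403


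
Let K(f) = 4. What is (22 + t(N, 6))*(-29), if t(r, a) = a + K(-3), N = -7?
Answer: -928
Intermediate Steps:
t(r, a) = 4 + a (t(r, a) = a + 4 = 4 + a)
(22 + t(N, 6))*(-29) = (22 + (4 + 6))*(-29) = (22 + 10)*(-29) = 32*(-29) = -928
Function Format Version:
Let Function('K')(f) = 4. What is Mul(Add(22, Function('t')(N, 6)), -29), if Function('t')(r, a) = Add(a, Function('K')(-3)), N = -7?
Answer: -928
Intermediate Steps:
Function('t')(r, a) = Add(4, a) (Function('t')(r, a) = Add(a, 4) = Add(4, a))
Mul(Add(22, Function('t')(N, 6)), -29) = Mul(Add(22, Add(4, 6)), -29) = Mul(Add(22, 10), -29) = Mul(32, -29) = -928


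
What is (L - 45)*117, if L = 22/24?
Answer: -20631/4 ≈ -5157.8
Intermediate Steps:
L = 11/12 (L = 22*(1/24) = 11/12 ≈ 0.91667)
(L - 45)*117 = (11/12 - 45)*117 = -529/12*117 = -20631/4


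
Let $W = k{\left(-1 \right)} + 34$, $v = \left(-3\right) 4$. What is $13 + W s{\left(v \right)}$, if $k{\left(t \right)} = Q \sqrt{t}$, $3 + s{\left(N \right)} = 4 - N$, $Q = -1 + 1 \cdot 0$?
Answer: $455 - 13 i \approx 455.0 - 13.0 i$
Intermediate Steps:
$v = -12$
$Q = -1$ ($Q = -1 + 0 = -1$)
$s{\left(N \right)} = 1 - N$ ($s{\left(N \right)} = -3 - \left(-4 + N\right) = 1 - N$)
$k{\left(t \right)} = - \sqrt{t}$
$W = 34 - i$ ($W = - \sqrt{-1} + 34 = - i + 34 = 34 - i \approx 34.0 - 1.0 i$)
$13 + W s{\left(v \right)} = 13 + \left(34 - i\right) \left(1 - -12\right) = 13 + \left(34 - i\right) \left(1 + 12\right) = 13 + \left(34 - i\right) 13 = 13 + \left(442 - 13 i\right) = 455 - 13 i$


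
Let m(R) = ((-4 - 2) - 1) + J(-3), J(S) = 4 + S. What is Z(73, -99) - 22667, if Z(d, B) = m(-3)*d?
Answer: -23105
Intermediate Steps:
m(R) = -6 (m(R) = ((-4 - 2) - 1) + (4 - 3) = (-6 - 1) + 1 = -7 + 1 = -6)
Z(d, B) = -6*d
Z(73, -99) - 22667 = -6*73 - 22667 = -438 - 22667 = -23105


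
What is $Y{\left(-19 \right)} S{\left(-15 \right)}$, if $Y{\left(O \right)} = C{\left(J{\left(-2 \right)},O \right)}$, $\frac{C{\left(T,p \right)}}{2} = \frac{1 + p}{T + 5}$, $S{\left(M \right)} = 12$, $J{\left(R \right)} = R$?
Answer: $-144$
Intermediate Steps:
$C{\left(T,p \right)} = \frac{2 \left(1 + p\right)}{5 + T}$ ($C{\left(T,p \right)} = 2 \frac{1 + p}{T + 5} = 2 \frac{1 + p}{5 + T} = \frac{2 \left(1 + p\right)}{5 + T}$)
$Y{\left(O \right)} = \frac{2}{3} + \frac{2 O}{3}$ ($Y{\left(O \right)} = \frac{2 \left(1 + O\right)}{5 - 2} = \frac{2 \left(1 + O\right)}{3} = 2 \cdot \frac{1}{3} \left(1 + O\right) = \frac{2}{3} + \frac{2 O}{3}$)
$Y{\left(-19 \right)} S{\left(-15 \right)} = \left(\frac{2}{3} + \frac{2}{3} \left(-19\right)\right) 12 = \left(\frac{2}{3} - \frac{38}{3}\right) 12 = \left(-12\right) 12 = -144$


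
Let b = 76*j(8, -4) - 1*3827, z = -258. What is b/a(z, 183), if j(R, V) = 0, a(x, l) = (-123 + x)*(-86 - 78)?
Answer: -3827/62484 ≈ -0.061248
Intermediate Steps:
a(x, l) = 20172 - 164*x (a(x, l) = (-123 + x)*(-164) = 20172 - 164*x)
b = -3827 (b = 76*0 - 1*3827 = 0 - 3827 = -3827)
b/a(z, 183) = -3827/(20172 - 164*(-258)) = -3827/(20172 + 42312) = -3827/62484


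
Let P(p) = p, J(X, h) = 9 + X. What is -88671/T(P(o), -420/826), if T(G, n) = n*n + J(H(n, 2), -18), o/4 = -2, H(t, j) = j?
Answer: -308663751/39191 ≈ -7875.9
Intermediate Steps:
o = -8 (o = 4*(-2) = -8)
T(G, n) = 11 + n² (T(G, n) = n*n + (9 + 2) = n² + 11 = 11 + n²)
-88671/T(P(o), -420/826) = -88671/(11 + (-420/826)²) = -88671/(11 + (-420*1/826)²) = -88671/(11 + (-30/59)²) = -88671/(11 + 900/3481) = -88671/39191/3481 = -88671*3481/39191 = -308663751/39191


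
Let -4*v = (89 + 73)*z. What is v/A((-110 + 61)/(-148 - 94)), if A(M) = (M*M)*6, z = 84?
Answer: -4743684/343 ≈ -13830.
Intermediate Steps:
A(M) = 6*M² (A(M) = M²*6 = 6*M²)
v = -3402 (v = -(89 + 73)*84/4 = -81*84/2 = -¼*13608 = -3402)
v/A((-110 + 61)/(-148 - 94)) = -3402*(-148 - 94)²/(6*(-110 + 61)²) = -3402/(6*(-49/(-242))²) = -3402/(6*(-49*(-1/242))²) = -3402/(6*(49/242)²) = -3402/(6*(2401/58564)) = -3402/7203/29282 = -3402*29282/7203 = -4743684/343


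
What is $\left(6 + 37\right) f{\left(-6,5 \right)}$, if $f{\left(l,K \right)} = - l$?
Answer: $258$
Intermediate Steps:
$\left(6 + 37\right) f{\left(-6,5 \right)} = \left(6 + 37\right) \left(\left(-1\right) \left(-6\right)\right) = 43 \cdot 6 = 258$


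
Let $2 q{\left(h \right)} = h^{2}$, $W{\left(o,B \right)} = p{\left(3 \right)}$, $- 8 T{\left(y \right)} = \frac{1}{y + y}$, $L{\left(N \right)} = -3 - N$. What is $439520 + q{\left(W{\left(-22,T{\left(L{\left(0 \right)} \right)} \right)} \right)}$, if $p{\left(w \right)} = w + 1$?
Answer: $439528$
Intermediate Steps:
$p{\left(w \right)} = 1 + w$
$T{\left(y \right)} = - \frac{1}{16 y}$ ($T{\left(y \right)} = - \frac{1}{8 \left(y + y\right)} = - \frac{1}{8 \cdot 2 y} = - \frac{\frac{1}{2} \frac{1}{y}}{8} = - \frac{1}{16 y}$)
$W{\left(o,B \right)} = 4$ ($W{\left(o,B \right)} = 1 + 3 = 4$)
$q{\left(h \right)} = \frac{h^{2}}{2}$
$439520 + q{\left(W{\left(-22,T{\left(L{\left(0 \right)} \right)} \right)} \right)} = 439520 + \frac{4^{2}}{2} = 439520 + \frac{1}{2} \cdot 16 = 439520 + 8 = 439528$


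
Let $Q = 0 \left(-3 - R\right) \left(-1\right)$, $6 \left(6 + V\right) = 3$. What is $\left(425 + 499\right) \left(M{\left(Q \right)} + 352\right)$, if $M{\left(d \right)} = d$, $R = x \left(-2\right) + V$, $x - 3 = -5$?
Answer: $325248$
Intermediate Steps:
$V = - \frac{11}{2}$ ($V = -6 + \frac{1}{6} \cdot 3 = -6 + \frac{1}{2} = - \frac{11}{2} \approx -5.5$)
$x = -2$ ($x = 3 - 5 = -2$)
$R = - \frac{3}{2}$ ($R = \left(-2\right) \left(-2\right) - \frac{11}{2} = 4 - \frac{11}{2} = - \frac{3}{2} \approx -1.5$)
$Q = 0$ ($Q = 0 \left(-3 - - \frac{3}{2}\right) \left(-1\right) = 0 \left(-3 + \frac{3}{2}\right) \left(-1\right) = 0 \left(- \frac{3}{2}\right) \left(-1\right) = 0 \left(-1\right) = 0$)
$\left(425 + 499\right) \left(M{\left(Q \right)} + 352\right) = \left(425 + 499\right) \left(0 + 352\right) = 924 \cdot 352 = 325248$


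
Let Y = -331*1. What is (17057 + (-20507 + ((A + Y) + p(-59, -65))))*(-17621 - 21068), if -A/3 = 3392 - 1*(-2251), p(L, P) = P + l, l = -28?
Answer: 804847267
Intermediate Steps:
p(L, P) = -28 + P (p(L, P) = P - 28 = -28 + P)
A = -16929 (A = -3*(3392 - 1*(-2251)) = -3*(3392 + 2251) = -3*5643 = -16929)
Y = -331
(17057 + (-20507 + ((A + Y) + p(-59, -65))))*(-17621 - 21068) = (17057 + (-20507 + ((-16929 - 331) + (-28 - 65))))*(-17621 - 21068) = (17057 + (-20507 + (-17260 - 93)))*(-38689) = (17057 + (-20507 - 17353))*(-38689) = (17057 - 37860)*(-38689) = -20803*(-38689) = 804847267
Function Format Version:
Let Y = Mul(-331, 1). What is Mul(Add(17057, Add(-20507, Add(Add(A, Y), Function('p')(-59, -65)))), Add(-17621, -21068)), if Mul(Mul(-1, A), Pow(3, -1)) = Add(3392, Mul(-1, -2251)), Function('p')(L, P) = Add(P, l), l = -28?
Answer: 804847267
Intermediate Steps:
Function('p')(L, P) = Add(-28, P) (Function('p')(L, P) = Add(P, -28) = Add(-28, P))
A = -16929 (A = Mul(-3, Add(3392, Mul(-1, -2251))) = Mul(-3, Add(3392, 2251)) = Mul(-3, 5643) = -16929)
Y = -331
Mul(Add(17057, Add(-20507, Add(Add(A, Y), Function('p')(-59, -65)))), Add(-17621, -21068)) = Mul(Add(17057, Add(-20507, Add(Add(-16929, -331), Add(-28, -65)))), Add(-17621, -21068)) = Mul(Add(17057, Add(-20507, Add(-17260, -93))), -38689) = Mul(Add(17057, Add(-20507, -17353)), -38689) = Mul(Add(17057, -37860), -38689) = Mul(-20803, -38689) = 804847267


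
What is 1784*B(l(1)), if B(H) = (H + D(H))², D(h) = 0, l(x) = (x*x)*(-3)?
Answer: 16056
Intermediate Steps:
l(x) = -3*x² (l(x) = x²*(-3) = -3*x²)
B(H) = H² (B(H) = (H + 0)² = H²)
1784*B(l(1)) = 1784*(-3*1²)² = 1784*(-3*1)² = 1784*(-3)² = 1784*9 = 16056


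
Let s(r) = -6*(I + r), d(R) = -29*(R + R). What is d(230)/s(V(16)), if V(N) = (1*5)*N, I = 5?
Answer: 1334/51 ≈ 26.157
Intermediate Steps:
d(R) = -58*R
V(N) = 5*N
s(r) = -30 - 6*r (s(r) = -6*(5 + r) = -30 - 6*r)
d(230)/s(V(16)) = (-58*230)/(-30 - 30*16) = -13340/(-30 - 6*80) = -13340/(-30 - 480) = -13340/(-510) = -13340*(-1/510) = 1334/51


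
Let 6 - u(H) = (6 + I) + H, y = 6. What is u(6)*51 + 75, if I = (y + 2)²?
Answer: -3495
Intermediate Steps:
I = 64 (I = (6 + 2)² = 8² = 64)
u(H) = -64 - H (u(H) = 6 - ((6 + 64) + H) = 6 - (70 + H) = 6 + (-70 - H) = -64 - H)
u(6)*51 + 75 = (-64 - 1*6)*51 + 75 = (-64 - 6)*51 + 75 = -70*51 + 75 = -3570 + 75 = -3495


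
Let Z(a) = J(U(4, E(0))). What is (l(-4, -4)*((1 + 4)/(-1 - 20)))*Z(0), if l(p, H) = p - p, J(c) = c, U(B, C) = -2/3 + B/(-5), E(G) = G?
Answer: 0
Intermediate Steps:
U(B, C) = -⅔ - B/5 (U(B, C) = -2*⅓ + B*(-⅕) = -⅔ - B/5)
Z(a) = -22/15 (Z(a) = -⅔ - ⅕*4 = -⅔ - ⅘ = -22/15)
l(p, H) = 0
(l(-4, -4)*((1 + 4)/(-1 - 20)))*Z(0) = (0*((1 + 4)/(-1 - 20)))*(-22/15) = (0*(5/(-21)))*(-22/15) = (0*(5*(-1/21)))*(-22/15) = (0*(-5/21))*(-22/15) = 0*(-22/15) = 0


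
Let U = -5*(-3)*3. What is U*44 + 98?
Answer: 2078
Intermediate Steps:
U = 45 (U = 15*3 = 45)
U*44 + 98 = 45*44 + 98 = 1980 + 98 = 2078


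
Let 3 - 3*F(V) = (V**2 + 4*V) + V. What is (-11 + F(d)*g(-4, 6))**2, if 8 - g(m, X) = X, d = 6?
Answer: 2809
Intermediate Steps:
g(m, X) = 8 - X
F(V) = 1 - 5*V/3 - V**2/3 (F(V) = 1 - ((V**2 + 4*V) + V)/3 = 1 - (V**2 + 5*V)/3 = 1 + (-5*V/3 - V**2/3) = 1 - 5*V/3 - V**2/3)
(-11 + F(d)*g(-4, 6))**2 = (-11 + (1 - 5/3*6 - 1/3*6**2)*(8 - 1*6))**2 = (-11 + (1 - 10 - 1/3*36)*(8 - 6))**2 = (-11 + (1 - 10 - 12)*2)**2 = (-11 - 21*2)**2 = (-11 - 42)**2 = (-53)**2 = 2809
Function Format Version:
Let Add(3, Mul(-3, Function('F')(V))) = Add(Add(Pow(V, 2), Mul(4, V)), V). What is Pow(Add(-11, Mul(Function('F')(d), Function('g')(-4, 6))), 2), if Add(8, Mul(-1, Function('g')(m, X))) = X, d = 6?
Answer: 2809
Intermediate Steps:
Function('g')(m, X) = Add(8, Mul(-1, X))
Function('F')(V) = Add(1, Mul(Rational(-5, 3), V), Mul(Rational(-1, 3), Pow(V, 2))) (Function('F')(V) = Add(1, Mul(Rational(-1, 3), Add(Add(Pow(V, 2), Mul(4, V)), V))) = Add(1, Mul(Rational(-1, 3), Add(Pow(V, 2), Mul(5, V)))) = Add(1, Add(Mul(Rational(-5, 3), V), Mul(Rational(-1, 3), Pow(V, 2)))) = Add(1, Mul(Rational(-5, 3), V), Mul(Rational(-1, 3), Pow(V, 2))))
Pow(Add(-11, Mul(Function('F')(d), Function('g')(-4, 6))), 2) = Pow(Add(-11, Mul(Add(1, Mul(Rational(-5, 3), 6), Mul(Rational(-1, 3), Pow(6, 2))), Add(8, Mul(-1, 6)))), 2) = Pow(Add(-11, Mul(Add(1, -10, Mul(Rational(-1, 3), 36)), Add(8, -6))), 2) = Pow(Add(-11, Mul(Add(1, -10, -12), 2)), 2) = Pow(Add(-11, Mul(-21, 2)), 2) = Pow(Add(-11, -42), 2) = Pow(-53, 2) = 2809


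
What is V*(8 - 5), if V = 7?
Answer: 21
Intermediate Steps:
V*(8 - 5) = 7*(8 - 5) = 7*3 = 21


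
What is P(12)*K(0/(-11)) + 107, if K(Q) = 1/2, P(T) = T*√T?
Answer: 107 + 12*√3 ≈ 127.78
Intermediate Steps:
P(T) = T^(3/2)
K(Q) = ½
P(12)*K(0/(-11)) + 107 = 12^(3/2)*(½) + 107 = (24*√3)*(½) + 107 = 12*√3 + 107 = 107 + 12*√3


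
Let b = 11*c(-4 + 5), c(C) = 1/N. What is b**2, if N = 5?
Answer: 121/25 ≈ 4.8400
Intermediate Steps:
c(C) = 1/5
b = 11/5 (b = 11*(1/5) = 11/5 ≈ 2.2000)
b**2 = (11/5)**2 = 121/25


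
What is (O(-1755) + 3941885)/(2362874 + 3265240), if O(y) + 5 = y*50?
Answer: 642355/938019 ≈ 0.68480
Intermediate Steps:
O(y) = -5 + 50*y (O(y) = -5 + y*50 = -5 + 50*y)
(O(-1755) + 3941885)/(2362874 + 3265240) = ((-5 + 50*(-1755)) + 3941885)/(2362874 + 3265240) = ((-5 - 87750) + 3941885)/5628114 = (-87755 + 3941885)*(1/5628114) = 3854130*(1/5628114) = 642355/938019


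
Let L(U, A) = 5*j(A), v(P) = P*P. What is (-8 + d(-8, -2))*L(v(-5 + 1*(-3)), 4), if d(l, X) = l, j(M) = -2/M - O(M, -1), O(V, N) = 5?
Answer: 440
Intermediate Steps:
j(M) = -5 - 2/M (j(M) = -2/M - 1*5 = -2/M - 5 = -5 - 2/M)
v(P) = P²
L(U, A) = -25 - 10/A (L(U, A) = 5*(-5 - 2/A) = -25 - 10/A)
(-8 + d(-8, -2))*L(v(-5 + 1*(-3)), 4) = (-8 - 8)*(-25 - 10/4) = -16*(-25 - 10*¼) = -16*(-25 - 5/2) = -16*(-55/2) = 440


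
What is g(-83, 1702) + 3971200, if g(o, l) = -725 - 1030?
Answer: 3969445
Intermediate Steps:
g(o, l) = -1755
g(-83, 1702) + 3971200 = -1755 + 3971200 = 3969445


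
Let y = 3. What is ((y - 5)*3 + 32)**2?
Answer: 676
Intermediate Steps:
((y - 5)*3 + 32)**2 = ((3 - 5)*3 + 32)**2 = (-2*3 + 32)**2 = (-6 + 32)**2 = 26**2 = 676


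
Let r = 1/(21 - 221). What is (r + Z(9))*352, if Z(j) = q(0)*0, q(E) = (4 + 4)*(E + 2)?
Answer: -44/25 ≈ -1.7600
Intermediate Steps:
r = -1/200 (r = 1/(-200) = -1/200 ≈ -0.0050000)
q(E) = 16 + 8*E (q(E) = 8*(2 + E) = 16 + 8*E)
Z(j) = 0 (Z(j) = (16 + 8*0)*0 = (16 + 0)*0 = 16*0 = 0)
(r + Z(9))*352 = (-1/200 + 0)*352 = -1/200*352 = -44/25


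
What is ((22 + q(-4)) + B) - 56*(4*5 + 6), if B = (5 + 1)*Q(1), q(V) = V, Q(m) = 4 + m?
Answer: -1408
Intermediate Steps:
B = 30 (B = (5 + 1)*(4 + 1) = 6*5 = 30)
((22 + q(-4)) + B) - 56*(4*5 + 6) = ((22 - 4) + 30) - 56*(4*5 + 6) = (18 + 30) - 56*(20 + 6) = 48 - 56*26 = 48 - 1456 = -1408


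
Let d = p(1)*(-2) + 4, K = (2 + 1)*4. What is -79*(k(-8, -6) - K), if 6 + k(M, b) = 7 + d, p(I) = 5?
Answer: 1343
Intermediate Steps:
K = 12 (K = 3*4 = 12)
d = -6 (d = 5*(-2) + 4 = -10 + 4 = -6)
k(M, b) = -5 (k(M, b) = -6 + (7 - 6) = -6 + 1 = -5)
-79*(k(-8, -6) - K) = -79*(-5 - 1*12) = -79*(-5 - 12) = -79*(-17) = 1343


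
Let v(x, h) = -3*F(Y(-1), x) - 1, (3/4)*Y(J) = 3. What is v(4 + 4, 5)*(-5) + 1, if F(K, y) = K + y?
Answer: 186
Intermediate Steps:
Y(J) = 4 (Y(J) = (4/3)*3 = 4)
v(x, h) = -13 - 3*x (v(x, h) = -3*(4 + x) - 1 = (-12 - 3*x) - 1 = -13 - 3*x)
v(4 + 4, 5)*(-5) + 1 = (-13 - 3*(4 + 4))*(-5) + 1 = (-13 - 3*8)*(-5) + 1 = (-13 - 24)*(-5) + 1 = -37*(-5) + 1 = 185 + 1 = 186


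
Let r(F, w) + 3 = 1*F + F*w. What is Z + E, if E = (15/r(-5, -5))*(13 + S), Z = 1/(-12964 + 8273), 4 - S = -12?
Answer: 2040568/79747 ≈ 25.588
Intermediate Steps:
S = 16 (S = 4 - 1*(-12) = 4 + 12 = 16)
Z = -1/4691 (Z = 1/(-4691) = -1/4691 ≈ -0.00021317)
r(F, w) = -3 + F + F*w (r(F, w) = -3 + (1*F + F*w) = -3 + (F + F*w) = -3 + F + F*w)
E = 435/17 (E = (15/(-3 - 5 - 5*(-5)))*(13 + 16) = (15/(-3 - 5 + 25))*29 = (15/17)*29 = 435/17 ≈ 25.588)
Z + E = -1/4691 + 435/17 = 2040568/79747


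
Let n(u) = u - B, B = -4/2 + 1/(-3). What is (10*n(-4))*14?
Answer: -700/3 ≈ -233.33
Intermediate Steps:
B = -7/3 (B = -4*1/2 + 1*(-1/3) = -2 - 1/3 = -7/3 ≈ -2.3333)
n(u) = 7/3 + u (n(u) = u - 1*(-7/3) = u + 7/3 = 7/3 + u)
(10*n(-4))*14 = (10*(7/3 - 4))*14 = (10*(-5/3))*14 = -50/3*14 = -700/3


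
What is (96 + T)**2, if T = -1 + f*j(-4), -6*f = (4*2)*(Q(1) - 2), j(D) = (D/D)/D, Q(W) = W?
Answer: 80656/9 ≈ 8961.8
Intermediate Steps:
j(D) = 1/D
f = 4/3 (f = -4*2*(1 - 2)/6 = -4*(-1)/3 = -1/6*(-8) = 4/3 ≈ 1.3333)
T = -4/3 (T = -1 + (4/3)/(-4) = -1 + (4/3)*(-1/4) = -1 - 1/3 = -4/3 ≈ -1.3333)
(96 + T)**2 = (96 - 4/3)**2 = (284/3)**2 = 80656/9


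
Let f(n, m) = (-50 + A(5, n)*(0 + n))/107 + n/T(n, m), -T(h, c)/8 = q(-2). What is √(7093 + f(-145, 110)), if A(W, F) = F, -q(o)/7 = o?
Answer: √65438053023/2996 ≈ 85.383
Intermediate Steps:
q(o) = -7*o
T(h, c) = -112 (T(h, c) = -(-56)*(-2) = -8*14 = -112)
f(n, m) = -50/107 - n/112 + n²/107 (f(n, m) = (-50 + n*(0 + n))/107 + n/(-112) = (-50 + n*n)*(1/107) + n*(-1/112) = (-50 + n²)*(1/107) - n/112 = (-50/107 + n²/107) - n/112 = -50/107 - n/112 + n²/107)
√(7093 + f(-145, 110)) = √(7093 + (-50/107 - 1/112*(-145) + (1/107)*(-145)²)) = √(7093 + (-50/107 + 145/112 + (1/107)*21025)) = √(7093 + (-50/107 + 145/112 + 21025/107)) = √(7093 + 2364715/11984) = √(87367227/11984) = √65438053023/2996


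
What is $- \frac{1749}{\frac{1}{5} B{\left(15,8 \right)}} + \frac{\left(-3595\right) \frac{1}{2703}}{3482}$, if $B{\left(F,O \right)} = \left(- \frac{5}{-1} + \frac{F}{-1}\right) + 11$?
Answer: $- \frac{82306596865}{9411846} \approx -8745.0$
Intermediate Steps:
$B{\left(F,O \right)} = 16 - F$ ($B{\left(F,O \right)} = \left(\left(-5\right) \left(-1\right) + F \left(-1\right)\right) + 11 = \left(5 - F\right) + 11 = 16 - F$)
$- \frac{1749}{\frac{1}{5} B{\left(15,8 \right)}} + \frac{\left(-3595\right) \frac{1}{2703}}{3482} = - \frac{1749}{\frac{1}{5} \left(16 - 15\right)} + \frac{\left(-3595\right) \frac{1}{2703}}{3482} = - \frac{1749}{\frac{1}{5} \left(16 - 15\right)} + \left(-3595\right) \frac{1}{2703} \cdot \frac{1}{3482} = - \frac{1749}{\frac{1}{5} \cdot 1} - \frac{3595}{9411846} = - 1749 \frac{1}{\frac{1}{5}} - \frac{3595}{9411846} = \left(-1749\right) 5 - \frac{3595}{9411846} = -8745 - \frac{3595}{9411846} = - \frac{82306596865}{9411846}$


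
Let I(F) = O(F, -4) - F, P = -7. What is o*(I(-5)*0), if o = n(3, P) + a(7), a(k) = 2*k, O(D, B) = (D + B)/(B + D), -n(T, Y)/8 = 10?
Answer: 0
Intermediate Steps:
n(T, Y) = -80 (n(T, Y) = -8*10 = -80)
O(D, B) = 1 (O(D, B) = (B + D)/(B + D) = 1)
I(F) = 1 - F
o = -66 (o = -80 + 2*7 = -80 + 14 = -66)
o*(I(-5)*0) = -66*(1 - 1*(-5))*0 = -66*(1 + 5)*0 = -396*0 = -66*0 = 0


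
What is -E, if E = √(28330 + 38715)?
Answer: -√67045 ≈ -258.93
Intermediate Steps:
E = √67045 ≈ 258.93
-E = -√67045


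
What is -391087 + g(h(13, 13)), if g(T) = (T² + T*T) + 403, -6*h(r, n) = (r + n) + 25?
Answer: -781079/2 ≈ -3.9054e+5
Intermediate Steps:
h(r, n) = -25/6 - n/6 - r/6 (h(r, n) = -((r + n) + 25)/6 = -((n + r) + 25)/6 = -(25 + n + r)/6 = -25/6 - n/6 - r/6)
g(T) = 403 + 2*T² (g(T) = (T² + T²) + 403 = 2*T² + 403 = 403 + 2*T²)
-391087 + g(h(13, 13)) = -391087 + (403 + 2*(-25/6 - ⅙*13 - ⅙*13)²) = -391087 + (403 + 2*(-25/6 - 13/6 - 13/6)²) = -391087 + (403 + 2*(-17/2)²) = -391087 + (403 + 2*(289/4)) = -391087 + (403 + 289/2) = -391087 + 1095/2 = -781079/2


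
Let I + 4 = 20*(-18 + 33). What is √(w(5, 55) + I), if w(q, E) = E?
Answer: 3*√39 ≈ 18.735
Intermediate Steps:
I = 296 (I = -4 + 20*(-18 + 33) = -4 + 20*15 = -4 + 300 = 296)
√(w(5, 55) + I) = √(55 + 296) = √351 = 3*√39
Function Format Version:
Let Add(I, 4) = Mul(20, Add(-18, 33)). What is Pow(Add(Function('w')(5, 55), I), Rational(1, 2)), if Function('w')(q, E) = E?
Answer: Mul(3, Pow(39, Rational(1, 2))) ≈ 18.735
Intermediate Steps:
I = 296 (I = Add(-4, Mul(20, Add(-18, 33))) = Add(-4, Mul(20, 15)) = Add(-4, 300) = 296)
Pow(Add(Function('w')(5, 55), I), Rational(1, 2)) = Pow(Add(55, 296), Rational(1, 2)) = Pow(351, Rational(1, 2)) = Mul(3, Pow(39, Rational(1, 2)))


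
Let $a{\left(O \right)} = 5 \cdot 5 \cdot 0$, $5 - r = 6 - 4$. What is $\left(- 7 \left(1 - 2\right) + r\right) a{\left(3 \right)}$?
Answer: $0$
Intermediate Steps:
$r = 3$ ($r = 5 - \left(6 - 4\right) = 5 - 2 = 3$)
$a{\left(O \right)} = 0$ ($a{\left(O \right)} = 25 \cdot 0 = 0$)
$\left(- 7 \left(1 - 2\right) + r\right) a{\left(3 \right)} = \left(- 7 \left(1 - 2\right) + 3\right) 0 = \left(\left(-7\right) \left(-1\right) + 3\right) 0 = \left(7 + 3\right) 0 = 10 \cdot 0 = 0$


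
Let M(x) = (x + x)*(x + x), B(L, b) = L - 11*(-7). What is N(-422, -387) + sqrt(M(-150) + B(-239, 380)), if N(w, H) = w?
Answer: -422 + 3*sqrt(9982) ≈ -122.27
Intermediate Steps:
B(L, b) = 77 + L (B(L, b) = L + 77 = 77 + L)
M(x) = 4*x**2 (M(x) = (2*x)*(2*x) = 4*x**2)
N(-422, -387) + sqrt(M(-150) + B(-239, 380)) = -422 + sqrt(4*(-150)**2 + (77 - 239)) = -422 + sqrt(4*22500 - 162) = -422 + sqrt(90000 - 162) = -422 + sqrt(89838) = -422 + 3*sqrt(9982)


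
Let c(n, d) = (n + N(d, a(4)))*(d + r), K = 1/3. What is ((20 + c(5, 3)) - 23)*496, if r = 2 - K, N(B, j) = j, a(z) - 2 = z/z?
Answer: 51088/3 ≈ 17029.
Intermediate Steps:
K = 1/3 (K = 1*(1/3) = 1/3 ≈ 0.33333)
a(z) = 3 (a(z) = 2 + z/z = 2 + 1 = 3)
r = 5/3 (r = 2 - 1*1/3 = 2 - 1/3 = 5/3 ≈ 1.6667)
c(n, d) = (3 + n)*(5/3 + d) (c(n, d) = (n + 3)*(d + 5/3) = (3 + n)*(5/3 + d))
((20 + c(5, 3)) - 23)*496 = ((20 + (5 + 3*3 + (5/3)*5 + 3*5)) - 23)*496 = ((20 + (5 + 9 + 25/3 + 15)) - 23)*496 = ((20 + 112/3) - 23)*496 = (172/3 - 23)*496 = (103/3)*496 = 51088/3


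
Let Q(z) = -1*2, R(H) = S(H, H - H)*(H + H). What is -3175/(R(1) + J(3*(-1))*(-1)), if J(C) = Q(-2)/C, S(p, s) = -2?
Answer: 9525/14 ≈ 680.36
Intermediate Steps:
R(H) = -4*H (R(H) = -2*(H + H) = -4*H)
Q(z) = -2
J(C) = -2/C
-3175/(R(1) + J(3*(-1))*(-1)) = -3175/(-4*1 - 2/(3*(-1))*(-1)) = -3175/(-4 - 2/(-3)*(-1)) = -3175/(-4 - 2*(-1/3)*(-1)) = -3175/(-4 + (2/3)*(-1)) = -3175/(-4 - 2/3) = -3175/(-14/3) = -3175*(-3/14) = 9525/14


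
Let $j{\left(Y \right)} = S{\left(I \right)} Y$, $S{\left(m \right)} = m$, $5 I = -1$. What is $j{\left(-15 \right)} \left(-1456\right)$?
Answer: $-4368$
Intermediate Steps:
$I = - \frac{1}{5}$ ($I = \frac{1}{5} \left(-1\right) = - \frac{1}{5} \approx -0.2$)
$j{\left(Y \right)} = - \frac{Y}{5}$
$j{\left(-15 \right)} \left(-1456\right) = \left(- \frac{1}{5}\right) \left(-15\right) \left(-1456\right) = 3 \left(-1456\right) = -4368$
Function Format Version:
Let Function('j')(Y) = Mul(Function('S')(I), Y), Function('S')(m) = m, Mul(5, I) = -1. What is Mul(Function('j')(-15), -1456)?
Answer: -4368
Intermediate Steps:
I = Rational(-1, 5) (I = Mul(Rational(1, 5), -1) = Rational(-1, 5) ≈ -0.20000)
Function('j')(Y) = Mul(Rational(-1, 5), Y)
Mul(Function('j')(-15), -1456) = Mul(Mul(Rational(-1, 5), -15), -1456) = Mul(3, -1456) = -4368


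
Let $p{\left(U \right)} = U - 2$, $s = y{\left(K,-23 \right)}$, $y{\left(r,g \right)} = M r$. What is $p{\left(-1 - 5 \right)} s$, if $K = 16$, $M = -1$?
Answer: $128$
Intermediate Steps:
$y{\left(r,g \right)} = - r$
$s = -16$ ($s = \left(-1\right) 16 = -16$)
$p{\left(U \right)} = -2 + U$
$p{\left(-1 - 5 \right)} s = \left(-2 - 6\right) \left(-16\right) = \left(-8\right) \left(-16\right) = 128$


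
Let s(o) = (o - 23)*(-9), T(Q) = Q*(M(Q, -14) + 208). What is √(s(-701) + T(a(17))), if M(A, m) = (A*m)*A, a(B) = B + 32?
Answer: 23*I*√3082 ≈ 1276.9*I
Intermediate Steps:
a(B) = 32 + B
M(A, m) = m*A²
T(Q) = Q*(208 - 14*Q²) (T(Q) = Q*(-14*Q² + 208) = Q*(208 - 14*Q²))
s(o) = 207 - 9*o (s(o) = (-23 + o)*(-9) = 207 - 9*o)
√(s(-701) + T(a(17))) = √((207 - 9*(-701)) + (-14*(32 + 17)³ + 208*(32 + 17))) = √((207 + 6309) + (-14*49³ + 208*49)) = √(6516 + (-14*117649 + 10192)) = √(6516 + (-1647086 + 10192)) = √(6516 - 1636894) = √(-1630378) = 23*I*√3082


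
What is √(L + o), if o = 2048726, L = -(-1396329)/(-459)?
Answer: √18411155/3 ≈ 1430.3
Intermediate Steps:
L = -27379/9 (L = -(-1396329)*(-1)/459 = -4323*19/27 = -27379/9 ≈ -3042.1)
√(L + o) = √(-27379/9 + 2048726) = √(18411155/9) = √18411155/3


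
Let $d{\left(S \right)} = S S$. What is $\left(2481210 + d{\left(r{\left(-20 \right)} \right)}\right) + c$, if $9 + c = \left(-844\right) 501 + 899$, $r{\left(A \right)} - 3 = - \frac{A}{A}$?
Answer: $2059260$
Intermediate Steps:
$r{\left(A \right)} = 2$ ($r{\left(A \right)} = 3 - \frac{A}{A} = 3 - 1 = 2$)
$d{\left(S \right)} = S^{2}$
$c = -421954$ ($c = -9 + \left(\left(-844\right) 501 + 899\right) = -9 + \left(-422844 + 899\right) = -9 - 421945 = -421954$)
$\left(2481210 + d{\left(r{\left(-20 \right)} \right)}\right) + c = \left(2481210 + 2^{2}\right) - 421954 = \left(2481210 + 4\right) - 421954 = 2481214 - 421954 = 2059260$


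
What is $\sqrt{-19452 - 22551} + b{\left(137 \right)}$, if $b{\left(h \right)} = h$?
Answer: $137 + 3 i \sqrt{4667} \approx 137.0 + 204.95 i$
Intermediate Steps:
$\sqrt{-19452 - 22551} + b{\left(137 \right)} = \sqrt{-19452 - 22551} + 137 = \sqrt{-42003} + 137 = 3 i \sqrt{4667} + 137 = 137 + 3 i \sqrt{4667}$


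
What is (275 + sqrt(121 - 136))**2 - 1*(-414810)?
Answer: 490420 + 550*I*sqrt(15) ≈ 4.9042e+5 + 2130.1*I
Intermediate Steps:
(275 + sqrt(121 - 136))**2 - 1*(-414810) = (275 + sqrt(-15))**2 + 414810 = (275 + I*sqrt(15))**2 + 414810 = 414810 + (275 + I*sqrt(15))**2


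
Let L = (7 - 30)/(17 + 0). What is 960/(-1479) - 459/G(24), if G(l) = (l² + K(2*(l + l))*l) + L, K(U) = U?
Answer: -19506719/24125941 ≈ -0.80854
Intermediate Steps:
L = -23/17 ≈ -1.3529
G(l) = -23/17 + 5*l² (G(l) = (l² + (2*(l + l))*l) - 23/17 = (l² + (2*(2*l))*l) - 23/17 = (l² + (4*l)*l) - 23/17 = (l² + 4*l²) - 23/17 = 5*l² - 23/17 = -23/17 + 5*l²)
960/(-1479) - 459/G(24) = 960/(-1479) - 459/(-23/17 + 5*24²) = 960*(-1/1479) - 459/(-23/17 + 5*576) = -320/493 - 459/(-23/17 + 2880) = -320/493 - 459/48937/17 = -320/493 - 459*17/48937 = -320/493 - 7803/48937 = -19506719/24125941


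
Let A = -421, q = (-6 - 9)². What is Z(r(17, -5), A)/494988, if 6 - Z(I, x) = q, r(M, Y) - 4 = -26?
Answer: -73/164996 ≈ -0.00044244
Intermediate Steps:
q = 225 (q = (-15)² = 225)
r(M, Y) = -22 (r(M, Y) = 4 - 26 = -22)
Z(I, x) = -219 (Z(I, x) = 6 - 1*225 = 6 - 225 = -219)
Z(r(17, -5), A)/494988 = -219/494988 = -219*1/494988 = -73/164996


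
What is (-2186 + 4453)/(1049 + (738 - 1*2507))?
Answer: -2267/720 ≈ -3.1486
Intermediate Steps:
(-2186 + 4453)/(1049 + (738 - 1*2507)) = 2267/(1049 + (738 - 2507)) = 2267/(1049 - 1769) = 2267/(-720) = 2267*(-1/720) = -2267/720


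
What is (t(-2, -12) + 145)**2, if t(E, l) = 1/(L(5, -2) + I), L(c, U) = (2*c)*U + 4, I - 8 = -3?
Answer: 2540836/121 ≈ 20999.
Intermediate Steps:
I = 5 (I = 8 - 3 = 5)
L(c, U) = 4 + 2*U*c (L(c, U) = 2*U*c + 4 = 4 + 2*U*c)
t(E, l) = -1/11 (t(E, l) = 1/((4 + 2*(-2)*5) + 5) = 1/((4 - 20) + 5) = 1/(-16 + 5) = 1/(-11) = -1/11)
(t(-2, -12) + 145)**2 = (-1/11 + 145)**2 = (1594/11)**2 = 2540836/121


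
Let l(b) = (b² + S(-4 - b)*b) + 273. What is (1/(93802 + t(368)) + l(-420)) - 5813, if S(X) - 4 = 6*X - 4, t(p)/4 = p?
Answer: -83599124039/95274 ≈ -8.7746e+5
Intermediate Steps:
t(p) = 4*p
S(X) = 6*X (S(X) = 4 + (6*X - 4) = 4 + (-4 + 6*X) = 6*X)
l(b) = 273 + b² + b*(-24 - 6*b) (l(b) = (b² + (6*(-4 - b))*b) + 273 = (b² + (-24 - 6*b)*b) + 273 = (b² + b*(-24 - 6*b)) + 273 = 273 + b² + b*(-24 - 6*b))
(1/(93802 + t(368)) + l(-420)) - 5813 = (1/(93802 + 4*368) + (273 - 24*(-420) - 5*(-420)²)) - 5813 = (1/(93802 + 1472) + (273 + 10080 - 5*176400)) - 5813 = (1/95274 + (273 + 10080 - 882000)) - 5813 = (1/95274 - 871647) - 5813 = -83045296277/95274 - 5813 = -83599124039/95274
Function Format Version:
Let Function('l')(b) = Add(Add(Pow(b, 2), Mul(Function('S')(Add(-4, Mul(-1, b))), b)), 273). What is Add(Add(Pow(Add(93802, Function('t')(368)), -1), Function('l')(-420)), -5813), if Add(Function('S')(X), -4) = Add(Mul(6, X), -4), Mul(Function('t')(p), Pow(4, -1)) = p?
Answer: Rational(-83599124039, 95274) ≈ -8.7746e+5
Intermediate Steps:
Function('t')(p) = Mul(4, p)
Function('S')(X) = Mul(6, X) (Function('S')(X) = Add(4, Add(Mul(6, X), -4)) = Add(4, Add(-4, Mul(6, X))) = Mul(6, X))
Function('l')(b) = Add(273, Pow(b, 2), Mul(b, Add(-24, Mul(-6, b)))) (Function('l')(b) = Add(Add(Pow(b, 2), Mul(Mul(6, Add(-4, Mul(-1, b))), b)), 273) = Add(Add(Pow(b, 2), Mul(Add(-24, Mul(-6, b)), b)), 273) = Add(Add(Pow(b, 2), Mul(b, Add(-24, Mul(-6, b)))), 273) = Add(273, Pow(b, 2), Mul(b, Add(-24, Mul(-6, b)))))
Add(Add(Pow(Add(93802, Function('t')(368)), -1), Function('l')(-420)), -5813) = Add(Add(Pow(Add(93802, Mul(4, 368)), -1), Add(273, Mul(-24, -420), Mul(-5, Pow(-420, 2)))), -5813) = Add(Add(Pow(Add(93802, 1472), -1), Add(273, 10080, Mul(-5, 176400))), -5813) = Add(Add(Pow(95274, -1), Add(273, 10080, -882000)), -5813) = Add(Add(Rational(1, 95274), -871647), -5813) = Add(Rational(-83045296277, 95274), -5813) = Rational(-83599124039, 95274)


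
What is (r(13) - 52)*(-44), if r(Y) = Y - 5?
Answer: 1936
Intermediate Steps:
r(Y) = -5 + Y
(r(13) - 52)*(-44) = ((-5 + 13) - 52)*(-44) = (8 - 52)*(-44) = -44*(-44) = 1936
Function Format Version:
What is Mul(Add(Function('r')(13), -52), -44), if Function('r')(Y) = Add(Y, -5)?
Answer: 1936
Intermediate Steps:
Function('r')(Y) = Add(-5, Y)
Mul(Add(Function('r')(13), -52), -44) = Mul(Add(Add(-5, 13), -52), -44) = Mul(Add(8, -52), -44) = Mul(-44, -44) = 1936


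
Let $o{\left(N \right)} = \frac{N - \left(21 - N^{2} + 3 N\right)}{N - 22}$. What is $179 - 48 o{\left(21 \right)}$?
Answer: $18323$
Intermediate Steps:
$o{\left(N \right)} = \frac{-21 + N^{2} - 2 N}{-22 + N}$ ($o{\left(N \right)} = \frac{N - \left(21 - N^{2} + 3 N\right)}{-22 + N} = \frac{-21 + N^{2} - 2 N}{-22 + N}$)
$179 - 48 o{\left(21 \right)} = 179 - 48 \frac{-21 + 21^{2} - 42}{-22 + 21} = 179 - 48 \frac{-21 + 441 - 42}{-1} = 179 - 48 \left(\left(-1\right) 378\right) = 179 - -18144 = 179 + 18144 = 18323$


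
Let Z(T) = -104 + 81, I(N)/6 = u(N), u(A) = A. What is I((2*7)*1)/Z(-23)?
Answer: -84/23 ≈ -3.6522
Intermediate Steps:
I(N) = 6*N
Z(T) = -23
I((2*7)*1)/Z(-23) = (6*((2*7)*1))/(-23) = (6*(14*1))*(-1/23) = (6*14)*(-1/23) = 84*(-1/23) = -84/23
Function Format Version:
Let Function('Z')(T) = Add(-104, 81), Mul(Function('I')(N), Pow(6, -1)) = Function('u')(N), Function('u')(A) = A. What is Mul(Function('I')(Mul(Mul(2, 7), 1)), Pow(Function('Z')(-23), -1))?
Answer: Rational(-84, 23) ≈ -3.6522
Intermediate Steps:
Function('I')(N) = Mul(6, N)
Function('Z')(T) = -23
Mul(Function('I')(Mul(Mul(2, 7), 1)), Pow(Function('Z')(-23), -1)) = Mul(Mul(6, Mul(Mul(2, 7), 1)), Pow(-23, -1)) = Mul(Mul(6, Mul(14, 1)), Rational(-1, 23)) = Mul(Mul(6, 14), Rational(-1, 23)) = Mul(84, Rational(-1, 23)) = Rational(-84, 23)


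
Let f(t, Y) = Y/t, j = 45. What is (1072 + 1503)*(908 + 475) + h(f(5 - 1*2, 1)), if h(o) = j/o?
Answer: 3561360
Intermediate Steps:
h(o) = 45/o
(1072 + 1503)*(908 + 475) + h(f(5 - 1*2, 1)) = (1072 + 1503)*(908 + 475) + 45/((1/(5 - 1*2))) = 2575*1383 + 45/((1/(5 - 2))) = 3561225 + 45/((1/3)) = 3561225 + 45/((1*(⅓))) = 3561225 + 45/(⅓) = 3561225 + 45*3 = 3561225 + 135 = 3561360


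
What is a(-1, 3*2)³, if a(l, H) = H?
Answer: 216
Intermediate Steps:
a(-1, 3*2)³ = (3*2)³ = 6³ = 216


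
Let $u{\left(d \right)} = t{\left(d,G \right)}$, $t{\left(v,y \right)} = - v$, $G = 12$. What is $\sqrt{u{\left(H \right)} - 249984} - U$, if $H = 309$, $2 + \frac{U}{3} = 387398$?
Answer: $-1162188 + i \sqrt{250293} \approx -1.1622 \cdot 10^{6} + 500.29 i$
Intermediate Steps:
$U = 1162188$ ($U = -6 + 3 \cdot 387398 = -6 + 1162194 = 1162188$)
$u{\left(d \right)} = - d$
$\sqrt{u{\left(H \right)} - 249984} - U = \sqrt{\left(-1\right) 309 - 249984} - 1162188 = \sqrt{-309 - 249984} - 1162188 = \sqrt{-250293} - 1162188 = i \sqrt{250293} - 1162188 = -1162188 + i \sqrt{250293}$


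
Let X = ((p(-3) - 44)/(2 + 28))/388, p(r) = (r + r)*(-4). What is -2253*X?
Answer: 751/194 ≈ 3.8711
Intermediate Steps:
p(r) = -8*r (p(r) = (2*r)*(-4) = -8*r)
X = -1/582 (X = ((-8*(-3) - 44)/(2 + 28))/388 = ((24 - 44)/30)*(1/388) = -20*1/30*(1/388) = -⅔*1/388 = -1/582 ≈ -0.0017182)
-2253*X = -2253*(-1/582) = 751/194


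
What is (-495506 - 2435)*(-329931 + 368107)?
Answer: -19009395616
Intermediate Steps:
(-495506 - 2435)*(-329931 + 368107) = -497941*38176 = -19009395616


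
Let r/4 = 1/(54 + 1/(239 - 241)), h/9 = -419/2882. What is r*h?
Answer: -15084/154187 ≈ -0.097829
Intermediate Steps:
h = -3771/2882 (h = 9*(-419/2882) = -3771/2882 ≈ -1.3085)
r = 8/107 (r = 4/(54 + 1/(239 - 241)) = 4/(54 + 1/(-2)) = 4/(54 - 1/2) = 4/(107/2) = 4*(2/107) = 8/107 ≈ 0.074766)
r*h = (8/107)*(-3771/2882) = -15084/154187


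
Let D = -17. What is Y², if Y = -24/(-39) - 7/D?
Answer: 51529/48841 ≈ 1.0550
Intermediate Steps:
Y = 227/221 (Y = -24/(-39) - 7/(-17) = -24*(-1/39) - 7*(-1/17) = 8/13 + 7/17 = 227/221 ≈ 1.0271)
Y² = (227/221)² = 51529/48841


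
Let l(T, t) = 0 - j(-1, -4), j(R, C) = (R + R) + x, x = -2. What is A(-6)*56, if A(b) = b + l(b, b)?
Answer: -112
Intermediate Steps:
j(R, C) = -2 + 2*R (j(R, C) = (R + R) - 2 = 2*R - 2 = -2 + 2*R)
l(T, t) = 4 (l(T, t) = 0 - (-2 + 2*(-1)) = 0 - (-2 - 2) = 0 - 1*(-4) = 0 + 4 = 4)
A(b) = 4 + b (A(b) = b + 4 = 4 + b)
A(-6)*56 = (4 - 6)*56 = -2*56 = -112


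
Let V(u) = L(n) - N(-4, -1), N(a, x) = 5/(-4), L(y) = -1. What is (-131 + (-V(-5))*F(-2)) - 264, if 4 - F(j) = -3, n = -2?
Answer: -1587/4 ≈ -396.75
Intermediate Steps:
N(a, x) = -5/4 (N(a, x) = 5*(-¼) = -5/4)
F(j) = 7 (F(j) = 4 - 1*(-3) = 4 + 3 = 7)
V(u) = ¼ (V(u) = -1 - 1*(-5/4) = -1 + 5/4 = ¼)
(-131 + (-V(-5))*F(-2)) - 264 = (-131 - 1*¼*7) - 264 = (-131 - ¼*7) - 264 = (-131 - 7/4) - 264 = -531/4 - 264 = -1587/4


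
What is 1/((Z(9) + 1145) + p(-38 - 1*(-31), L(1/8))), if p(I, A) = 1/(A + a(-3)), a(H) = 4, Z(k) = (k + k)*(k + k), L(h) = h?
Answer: 33/48485 ≈ 0.00068062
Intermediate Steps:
Z(k) = 4*k² (Z(k) = (2*k)*(2*k) = 4*k²)
p(I, A) = 1/(4 + A) (p(I, A) = 1/(A + 4) = 1/(4 + A))
1/((Z(9) + 1145) + p(-38 - 1*(-31), L(1/8))) = 1/((4*9² + 1145) + 1/(4 + 1/8)) = 1/((4*81 + 1145) + 1/(4 + ⅛)) = 1/((324 + 1145) + 1/(33/8)) = 1/(1469 + 8/33) = 1/(48485/33) = 33/48485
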